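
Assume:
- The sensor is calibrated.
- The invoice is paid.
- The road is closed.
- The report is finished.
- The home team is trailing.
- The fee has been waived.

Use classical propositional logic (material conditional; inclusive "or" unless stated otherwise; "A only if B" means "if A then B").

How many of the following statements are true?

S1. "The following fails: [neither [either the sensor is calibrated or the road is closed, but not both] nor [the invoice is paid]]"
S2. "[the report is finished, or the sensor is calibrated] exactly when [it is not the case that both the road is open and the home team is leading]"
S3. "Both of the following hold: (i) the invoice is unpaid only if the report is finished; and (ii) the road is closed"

Let P = "the sensor is calibrated" (T), R = "the road is closed" (T), Q = "the invoice is paid" (T), S = "the report is finished" (T), U = "the home team is leading" (F).

S1: Parsed as ~((P xor R) nor Q)

P xor R = T xor T = F
(P xor R) nor Q = F nor T = F
~((P xor R) nor Q) = ~F = T
So S1 is true.

S2: In symbols: (S | P) <-> (~R nand U)

S | P = T | T = T
~R = ~T = F
~R nand U = F nand F = T
(S | P) <-> (~R nand U) = T <-> T = T
So S2 is true.

S3: This is (~Q -> S) & R.

~Q = ~T = F
~Q -> S = F -> T = T
(~Q -> S) & R = T & T = T
Hence S3 is true.

True statements: 3.

3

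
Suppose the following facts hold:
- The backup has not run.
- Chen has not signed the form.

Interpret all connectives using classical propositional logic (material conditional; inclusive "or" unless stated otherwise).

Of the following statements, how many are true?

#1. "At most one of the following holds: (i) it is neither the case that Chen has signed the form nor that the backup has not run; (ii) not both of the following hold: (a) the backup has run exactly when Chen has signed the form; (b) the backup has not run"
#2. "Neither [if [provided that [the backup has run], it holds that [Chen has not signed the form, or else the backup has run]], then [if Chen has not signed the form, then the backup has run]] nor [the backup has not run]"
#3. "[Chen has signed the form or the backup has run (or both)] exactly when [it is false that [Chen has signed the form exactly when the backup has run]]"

2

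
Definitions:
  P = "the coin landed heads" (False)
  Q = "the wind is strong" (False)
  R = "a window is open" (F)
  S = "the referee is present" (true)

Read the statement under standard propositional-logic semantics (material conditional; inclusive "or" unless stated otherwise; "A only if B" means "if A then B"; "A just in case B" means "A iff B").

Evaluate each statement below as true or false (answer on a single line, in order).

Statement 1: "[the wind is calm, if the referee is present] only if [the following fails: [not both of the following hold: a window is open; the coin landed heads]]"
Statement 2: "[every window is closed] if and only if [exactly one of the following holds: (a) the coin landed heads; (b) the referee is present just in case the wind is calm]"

Statement 1: In symbols: (S -> not Q) -> not (R nand P)

not Q = not False = True
S -> not Q = True -> True = True
R nand P = False nand False = True
not (R nand P) = not True = False
(S -> not Q) -> not (R nand P) = True -> False = False
Thus Statement 1 is false.

Statement 2: Formalization: not R iff (P xor (S iff not Q))

not R = not False = True
not Q = not False = True
S iff not Q = True iff True = True
P xor (S iff not Q) = False xor True = True
not R iff (P xor (S iff not Q)) = True iff True = True
So Statement 2 is true.

Statement 1 F, Statement 2 T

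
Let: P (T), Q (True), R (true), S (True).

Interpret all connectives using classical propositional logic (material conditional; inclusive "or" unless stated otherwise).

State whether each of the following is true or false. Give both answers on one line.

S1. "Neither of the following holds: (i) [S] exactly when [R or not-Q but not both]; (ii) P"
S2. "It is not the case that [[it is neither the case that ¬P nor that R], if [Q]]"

S1 false; S2 true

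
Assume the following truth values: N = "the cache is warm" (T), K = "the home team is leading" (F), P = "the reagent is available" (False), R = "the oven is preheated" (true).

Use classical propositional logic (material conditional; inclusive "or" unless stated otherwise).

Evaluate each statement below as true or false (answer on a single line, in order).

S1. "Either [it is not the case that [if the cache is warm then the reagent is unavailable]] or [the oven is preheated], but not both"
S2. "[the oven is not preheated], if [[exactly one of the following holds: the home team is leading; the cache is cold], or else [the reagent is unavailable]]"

S1 T, S2 F

S1: Formalization: ¬(N → ¬P) ⊕ R

¬P = ¬F = T
N → ¬P = T → T = T
¬(N → ¬P) = ¬T = F
¬(N → ¬P) ⊕ R = F ⊕ T = T
Thus S1 is true.

S2: This is ((K ⊕ ¬N) ∨ ¬P) → ¬R.

¬N = ¬T = F
K ⊕ ¬N = F ⊕ F = F
¬P = ¬F = T
(K ⊕ ¬N) ∨ ¬P = F ∨ T = T
¬R = ¬T = F
((K ⊕ ¬N) ∨ ¬P) → ¬R = T → F = F
Thus S2 is false.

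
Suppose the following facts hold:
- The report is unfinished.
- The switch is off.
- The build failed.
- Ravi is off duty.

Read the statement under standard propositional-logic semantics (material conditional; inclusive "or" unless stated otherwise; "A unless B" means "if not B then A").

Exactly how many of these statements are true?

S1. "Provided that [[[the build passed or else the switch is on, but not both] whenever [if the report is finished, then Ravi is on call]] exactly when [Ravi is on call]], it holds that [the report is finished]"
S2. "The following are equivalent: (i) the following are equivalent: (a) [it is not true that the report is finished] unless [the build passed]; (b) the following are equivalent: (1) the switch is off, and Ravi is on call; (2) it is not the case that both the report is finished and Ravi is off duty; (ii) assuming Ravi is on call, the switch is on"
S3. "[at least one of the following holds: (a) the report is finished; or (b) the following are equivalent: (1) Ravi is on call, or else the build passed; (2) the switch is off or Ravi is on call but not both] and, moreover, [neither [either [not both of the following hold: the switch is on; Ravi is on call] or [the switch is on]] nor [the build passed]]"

0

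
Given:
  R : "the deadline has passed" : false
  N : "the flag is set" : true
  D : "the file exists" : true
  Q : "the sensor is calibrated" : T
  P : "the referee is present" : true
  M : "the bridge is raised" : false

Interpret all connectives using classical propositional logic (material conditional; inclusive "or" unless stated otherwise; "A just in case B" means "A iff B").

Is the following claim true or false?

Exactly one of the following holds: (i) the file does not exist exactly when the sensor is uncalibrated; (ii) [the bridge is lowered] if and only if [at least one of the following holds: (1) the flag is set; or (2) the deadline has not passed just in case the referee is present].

False

Formalization: (¬D ↔ ¬Q) ⊕ (¬M ↔ (N ∨ (¬R ↔ P)))

¬D = ¬T = F
¬Q = ¬T = F
¬D ↔ ¬Q = F ↔ F = T
¬M = ¬F = T
¬R = ¬F = T
¬R ↔ P = T ↔ T = T
N ∨ (¬R ↔ P) = T ∨ T = T
¬M ↔ (N ∨ (¬R ↔ P)) = T ↔ T = T
(¬D ↔ ¬Q) ⊕ (¬M ↔ (N ∨ (¬R ↔ P))) = T ⊕ T = F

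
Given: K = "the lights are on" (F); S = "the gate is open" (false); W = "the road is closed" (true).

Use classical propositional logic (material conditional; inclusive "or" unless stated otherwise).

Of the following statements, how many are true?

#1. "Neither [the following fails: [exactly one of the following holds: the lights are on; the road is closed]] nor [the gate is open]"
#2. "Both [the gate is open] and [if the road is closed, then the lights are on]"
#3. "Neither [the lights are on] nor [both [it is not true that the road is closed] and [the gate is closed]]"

#1: In symbols: not (K xor W) nor S

K xor W = False xor True = True
not (K xor W) = not True = False
not (K xor W) nor S = False nor False = True
Hence #1 is true.

#2: This is S and (W -> K).

W -> K = True -> False = False
S and (W -> K) = False and False = False
So #2 is false.

#3: Parsed as K nor (not W and not S)

not W = not True = False
not S = not False = True
not W and not S = False and True = False
K nor (not W and not S) = False nor False = True
So #3 is true.

True statements: 2 (#1, #3).

2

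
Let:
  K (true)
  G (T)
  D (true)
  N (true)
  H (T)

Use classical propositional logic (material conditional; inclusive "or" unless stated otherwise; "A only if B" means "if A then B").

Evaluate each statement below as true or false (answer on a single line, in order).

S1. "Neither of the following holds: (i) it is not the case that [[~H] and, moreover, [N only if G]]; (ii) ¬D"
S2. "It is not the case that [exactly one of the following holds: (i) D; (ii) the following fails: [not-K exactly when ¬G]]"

S1: Parsed as ¬(¬H ∧ (N → G)) ↓ ¬D

¬H = ¬T = F
N → G = T → T = T
¬H ∧ (N → G) = F ∧ T = F
¬(¬H ∧ (N → G)) = ¬F = T
¬D = ¬T = F
¬(¬H ∧ (N → G)) ↓ ¬D = T ↓ F = F
Hence S1 is false.

S2: In symbols: ¬(D ⊕ ¬(¬K ↔ ¬G))

¬K = ¬T = F
¬G = ¬T = F
¬K ↔ ¬G = F ↔ F = T
¬(¬K ↔ ¬G) = ¬T = F
D ⊕ ¬(¬K ↔ ¬G) = T ⊕ F = T
¬(D ⊕ ¬(¬K ↔ ¬G)) = ¬T = F
Hence S2 is false.

S1 F; S2 F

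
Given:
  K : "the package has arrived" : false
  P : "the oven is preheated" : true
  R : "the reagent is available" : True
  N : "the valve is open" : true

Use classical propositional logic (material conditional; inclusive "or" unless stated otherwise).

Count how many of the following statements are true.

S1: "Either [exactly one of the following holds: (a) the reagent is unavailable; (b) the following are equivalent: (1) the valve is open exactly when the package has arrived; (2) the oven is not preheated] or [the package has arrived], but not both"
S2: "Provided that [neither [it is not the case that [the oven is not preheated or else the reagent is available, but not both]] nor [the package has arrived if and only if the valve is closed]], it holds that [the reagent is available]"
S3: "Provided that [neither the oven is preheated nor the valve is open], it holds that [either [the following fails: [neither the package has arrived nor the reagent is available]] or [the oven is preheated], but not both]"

3

S1: This is (~R xor ((N <-> K) <-> ~P)) xor K.

~R = ~T = F
N <-> K = T <-> F = F
~P = ~T = F
(N <-> K) <-> ~P = F <-> F = T
~R xor ((N <-> K) <-> ~P) = F xor T = T
(~R xor ((N <-> K) <-> ~P)) xor K = T xor F = T
Hence S1 is true.

S2: This is (~(~P xor R) nor (K <-> ~N)) -> R.

~P = ~T = F
~P xor R = F xor T = T
~(~P xor R) = ~T = F
~N = ~T = F
K <-> ~N = F <-> F = T
~(~P xor R) nor (K <-> ~N) = F nor T = F
(~(~P xor R) nor (K <-> ~N)) -> R = F -> T = T
Thus S2 is true.

S3: This is (P nor N) -> (~(K nor R) xor P).

P nor N = T nor T = F
K nor R = F nor T = F
~(K nor R) = ~F = T
~(K nor R) xor P = T xor T = F
(P nor N) -> (~(K nor R) xor P) = F -> F = T
Hence S3 is true.

3 of the 3 statements are true.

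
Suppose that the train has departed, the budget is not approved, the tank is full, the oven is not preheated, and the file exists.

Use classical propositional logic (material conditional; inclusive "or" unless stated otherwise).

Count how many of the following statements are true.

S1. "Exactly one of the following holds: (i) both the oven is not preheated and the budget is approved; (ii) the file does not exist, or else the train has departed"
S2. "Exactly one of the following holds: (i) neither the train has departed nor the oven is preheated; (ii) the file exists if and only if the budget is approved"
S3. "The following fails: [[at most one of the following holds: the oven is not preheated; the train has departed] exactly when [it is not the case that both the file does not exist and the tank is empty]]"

2

Let U = "the oven is preheated" (False), S = "the budget is approved" (False), D = "the file exists" (True), M = "the train has departed" (True), G = "the tank is full" (True).

S1: Parsed as (not U and S) xor (not D or M)

not U = not False = True
not U and S = True and False = False
not D = not True = False
not D or M = False or True = True
(not U and S) xor (not D or M) = False xor True = True
Hence S1 is true.

S2: This is (M nor U) xor (D iff S).

M nor U = True nor False = False
D iff S = True iff False = False
(M nor U) xor (D iff S) = False xor False = False
Hence S2 is false.

S3: Formalization: not ((not U nand M) iff (not D nand not G))

not U = not False = True
not U nand M = True nand True = False
not D = not True = False
not G = not True = False
not D nand not G = False nand False = True
(not U nand M) iff (not D nand not G) = False iff True = False
not ((not U nand M) iff (not D nand not G)) = not False = True
So S3 is true.

True statements: 2 (S1, S3).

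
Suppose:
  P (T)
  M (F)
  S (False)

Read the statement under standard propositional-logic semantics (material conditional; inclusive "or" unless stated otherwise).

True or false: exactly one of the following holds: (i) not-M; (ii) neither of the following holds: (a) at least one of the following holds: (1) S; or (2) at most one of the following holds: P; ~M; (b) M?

False.

In symbols: ~M xor ((S | (P nand ~M)) nor M)

~M = ~F = T
~M = ~F = T
P nand ~M = T nand T = F
S | (P nand ~M) = F | F = F
(S | (P nand ~M)) nor M = F nor F = T
~M xor ((S | (P nand ~M)) nor M) = T xor T = F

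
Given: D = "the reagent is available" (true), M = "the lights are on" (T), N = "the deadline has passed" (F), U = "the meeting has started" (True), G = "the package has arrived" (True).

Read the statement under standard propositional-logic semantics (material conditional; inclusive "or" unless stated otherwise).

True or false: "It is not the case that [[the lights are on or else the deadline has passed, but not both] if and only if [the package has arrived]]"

In symbols: not ((M xor N) iff G)

M xor N = True xor False = True
(M xor N) iff G = True iff True = True
not ((M xor N) iff G) = not True = False

false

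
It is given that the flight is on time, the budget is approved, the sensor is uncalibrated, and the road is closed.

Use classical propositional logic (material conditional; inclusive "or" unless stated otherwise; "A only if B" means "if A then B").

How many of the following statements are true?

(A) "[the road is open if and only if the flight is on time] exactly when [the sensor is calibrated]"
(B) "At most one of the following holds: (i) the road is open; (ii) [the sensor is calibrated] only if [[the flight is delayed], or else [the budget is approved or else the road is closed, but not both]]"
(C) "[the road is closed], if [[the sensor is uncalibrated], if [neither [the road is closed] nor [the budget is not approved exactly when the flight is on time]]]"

3

Let M = "the road is closed" (T), K = "the flight is delayed" (F), P = "the sensor is calibrated" (F), N = "the budget is approved" (T).

(A): Parsed as (~M <-> ~K) <-> P

~M = ~T = F
~K = ~F = T
~M <-> ~K = F <-> T = F
(~M <-> ~K) <-> P = F <-> F = T
So (A) is true.

(B): This is ~M nand (P -> (K | (N xor M))).

~M = ~T = F
N xor M = T xor T = F
K | (N xor M) = F | F = F
P -> (K | (N xor M)) = F -> F = T
~M nand (P -> (K | (N xor M))) = F nand T = T
Hence (B) is true.

(C): Formalization: ((M nor (~N <-> ~K)) -> ~P) -> M

~N = ~T = F
~K = ~F = T
~N <-> ~K = F <-> T = F
M nor (~N <-> ~K) = T nor F = F
~P = ~F = T
(M nor (~N <-> ~K)) -> ~P = F -> T = T
((M nor (~N <-> ~K)) -> ~P) -> M = T -> T = T
Thus (C) is true.

Count: 3.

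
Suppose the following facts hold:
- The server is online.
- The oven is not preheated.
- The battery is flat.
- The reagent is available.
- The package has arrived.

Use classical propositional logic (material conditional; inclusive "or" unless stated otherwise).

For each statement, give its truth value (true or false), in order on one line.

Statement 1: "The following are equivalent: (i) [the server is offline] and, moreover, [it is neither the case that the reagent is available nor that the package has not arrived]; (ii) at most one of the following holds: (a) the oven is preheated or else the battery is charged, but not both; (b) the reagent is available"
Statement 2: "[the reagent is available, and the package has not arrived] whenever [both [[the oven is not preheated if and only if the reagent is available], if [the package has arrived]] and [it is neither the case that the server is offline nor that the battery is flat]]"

Statement 1 False / Statement 2 True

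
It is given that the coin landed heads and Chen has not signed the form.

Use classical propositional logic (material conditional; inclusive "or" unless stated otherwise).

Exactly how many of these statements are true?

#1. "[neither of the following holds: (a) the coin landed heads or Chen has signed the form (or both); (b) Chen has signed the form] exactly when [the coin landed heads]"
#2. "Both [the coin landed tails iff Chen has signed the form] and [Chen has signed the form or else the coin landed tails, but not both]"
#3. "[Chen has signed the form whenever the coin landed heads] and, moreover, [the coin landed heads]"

0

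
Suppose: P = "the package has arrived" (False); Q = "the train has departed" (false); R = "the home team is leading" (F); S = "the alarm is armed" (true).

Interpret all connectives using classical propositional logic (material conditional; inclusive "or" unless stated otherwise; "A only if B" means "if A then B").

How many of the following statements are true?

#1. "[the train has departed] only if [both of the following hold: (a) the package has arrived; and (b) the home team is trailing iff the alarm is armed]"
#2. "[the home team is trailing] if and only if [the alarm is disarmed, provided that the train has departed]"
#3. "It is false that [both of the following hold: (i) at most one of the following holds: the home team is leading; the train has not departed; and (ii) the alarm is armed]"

#1: In symbols: Q -> (P & (~R <-> S))

~R = ~F = T
~R <-> S = T <-> T = T
P & (~R <-> S) = F & T = F
Q -> (P & (~R <-> S)) = F -> F = T
Thus #1 is true.

#2: This is ~R <-> (Q -> ~S).

~R = ~F = T
~S = ~T = F
Q -> ~S = F -> F = T
~R <-> (Q -> ~S) = T <-> T = T
Hence #2 is true.

#3: Formalization: ~((R nand ~Q) & S)

~Q = ~F = T
R nand ~Q = F nand T = T
(R nand ~Q) & S = T & T = T
~((R nand ~Q) & S) = ~T = F
Hence #3 is false.

True statements: 2 (#1, #2).

2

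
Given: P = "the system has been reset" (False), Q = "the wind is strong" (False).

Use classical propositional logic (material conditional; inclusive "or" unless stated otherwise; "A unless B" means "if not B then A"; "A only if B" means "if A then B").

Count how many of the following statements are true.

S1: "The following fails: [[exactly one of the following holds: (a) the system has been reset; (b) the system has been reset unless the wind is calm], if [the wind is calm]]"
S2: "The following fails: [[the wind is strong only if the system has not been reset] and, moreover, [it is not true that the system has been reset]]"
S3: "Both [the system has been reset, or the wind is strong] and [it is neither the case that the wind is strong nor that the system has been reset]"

0

S1: In symbols: not (not Q -> (P xor (P or not Q)))

not Q = not False = True
not Q = not False = True
P or not Q = False or True = True
P xor (P or not Q) = False xor True = True
not Q -> (P xor (P or not Q)) = True -> True = True
not (not Q -> (P xor (P or not Q))) = not True = False
Thus S1 is false.

S2: Formalization: not ((Q -> not P) and not P)

not P = not False = True
Q -> not P = False -> True = True
not P = not False = True
(Q -> not P) and not P = True and True = True
not ((Q -> not P) and not P) = not True = False
So S2 is false.

S3: Parsed as (P or Q) and (Q nor P)

P or Q = False or False = False
Q nor P = False nor False = True
(P or Q) and (Q nor P) = False and True = False
Hence S3 is false.

True statements: 0 (none).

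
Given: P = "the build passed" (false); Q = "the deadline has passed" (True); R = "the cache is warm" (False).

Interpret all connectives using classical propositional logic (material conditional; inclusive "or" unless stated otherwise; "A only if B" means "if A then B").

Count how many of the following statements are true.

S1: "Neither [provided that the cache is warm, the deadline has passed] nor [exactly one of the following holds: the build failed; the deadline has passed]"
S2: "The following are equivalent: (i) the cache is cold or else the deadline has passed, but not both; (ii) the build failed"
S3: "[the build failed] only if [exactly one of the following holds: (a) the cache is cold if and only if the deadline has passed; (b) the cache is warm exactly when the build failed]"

S1: In symbols: (R -> Q) nor (not P xor Q)

R -> Q = False -> True = True
not P = not False = True
not P xor Q = True xor True = False
(R -> Q) nor (not P xor Q) = True nor False = False
Thus S1 is false.

S2: This is (not R xor Q) iff not P.

not R = not False = True
not R xor Q = True xor True = False
not P = not False = True
(not R xor Q) iff not P = False iff True = False
Thus S2 is false.

S3: Formalization: not P -> ((not R iff Q) xor (R iff not P))

not P = not False = True
not R = not False = True
not R iff Q = True iff True = True
not P = not False = True
R iff not P = False iff True = False
(not R iff Q) xor (R iff not P) = True xor False = True
not P -> ((not R iff Q) xor (R iff not P)) = True -> True = True
Hence S3 is true.

Count: 1.

1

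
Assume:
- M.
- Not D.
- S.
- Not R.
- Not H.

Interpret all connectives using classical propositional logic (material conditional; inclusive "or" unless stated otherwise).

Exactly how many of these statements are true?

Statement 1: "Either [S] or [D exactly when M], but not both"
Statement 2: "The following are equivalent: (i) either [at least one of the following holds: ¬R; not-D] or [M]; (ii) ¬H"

2

Statement 1: Parsed as S xor (D <-> M)

D <-> M = F <-> T = F
S xor (D <-> M) = T xor F = T
Thus Statement 1 is true.

Statement 2: In symbols: ((~R | ~D) | M) <-> ~H

~R = ~F = T
~D = ~F = T
~R | ~D = T | T = T
(~R | ~D) | M = T | T = T
~H = ~F = T
((~R | ~D) | M) <-> ~H = T <-> T = T
Hence Statement 2 is true.

Count: 2.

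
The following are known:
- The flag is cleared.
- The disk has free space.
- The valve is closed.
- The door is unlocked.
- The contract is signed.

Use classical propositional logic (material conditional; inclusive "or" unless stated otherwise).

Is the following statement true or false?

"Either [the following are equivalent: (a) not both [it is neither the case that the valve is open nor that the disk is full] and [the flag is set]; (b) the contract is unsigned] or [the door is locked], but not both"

Let R = "the valve is open" (F), Q = "the disk is full" (F), P = "the flag is set" (F), U = "the contract is signed" (T), S = "the door is locked" (F).
In symbols: (((R ↓ Q) ↑ P) ↔ ¬U) ⊕ S

R ↓ Q = F ↓ F = T
(R ↓ Q) ↑ P = T ↑ F = T
¬U = ¬T = F
((R ↓ Q) ↑ P) ↔ ¬U = T ↔ F = F
(((R ↓ Q) ↑ P) ↔ ¬U) ⊕ S = F ⊕ F = F

false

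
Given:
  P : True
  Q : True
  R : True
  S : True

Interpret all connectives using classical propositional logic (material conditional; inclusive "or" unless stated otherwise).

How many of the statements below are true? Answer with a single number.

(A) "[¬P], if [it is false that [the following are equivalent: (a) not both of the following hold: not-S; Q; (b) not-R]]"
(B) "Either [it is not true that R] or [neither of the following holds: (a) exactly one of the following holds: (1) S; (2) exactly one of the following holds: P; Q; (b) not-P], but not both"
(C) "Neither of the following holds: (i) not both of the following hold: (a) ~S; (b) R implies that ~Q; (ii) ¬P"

0

(A): Parsed as ¬((¬S ↑ Q) ↔ ¬R) → ¬P

¬S = ¬T = F
¬S ↑ Q = F ↑ T = T
¬R = ¬T = F
(¬S ↑ Q) ↔ ¬R = T ↔ F = F
¬((¬S ↑ Q) ↔ ¬R) = ¬F = T
¬P = ¬T = F
¬((¬S ↑ Q) ↔ ¬R) → ¬P = T → F = F
So (A) is false.

(B): In symbols: ¬R ⊕ ((S ⊕ (P ⊕ Q)) ↓ ¬P)

¬R = ¬T = F
P ⊕ Q = T ⊕ T = F
S ⊕ (P ⊕ Q) = T ⊕ F = T
¬P = ¬T = F
(S ⊕ (P ⊕ Q)) ↓ ¬P = T ↓ F = F
¬R ⊕ ((S ⊕ (P ⊕ Q)) ↓ ¬P) = F ⊕ F = F
So (B) is false.

(C): Formalization: (¬S ↑ (R → ¬Q)) ↓ ¬P

¬S = ¬T = F
¬Q = ¬T = F
R → ¬Q = T → F = F
¬S ↑ (R → ¬Q) = F ↑ F = T
¬P = ¬T = F
(¬S ↑ (R → ¬Q)) ↓ ¬P = T ↓ F = F
Hence (C) is false.

0 of the 3 statements are true (none).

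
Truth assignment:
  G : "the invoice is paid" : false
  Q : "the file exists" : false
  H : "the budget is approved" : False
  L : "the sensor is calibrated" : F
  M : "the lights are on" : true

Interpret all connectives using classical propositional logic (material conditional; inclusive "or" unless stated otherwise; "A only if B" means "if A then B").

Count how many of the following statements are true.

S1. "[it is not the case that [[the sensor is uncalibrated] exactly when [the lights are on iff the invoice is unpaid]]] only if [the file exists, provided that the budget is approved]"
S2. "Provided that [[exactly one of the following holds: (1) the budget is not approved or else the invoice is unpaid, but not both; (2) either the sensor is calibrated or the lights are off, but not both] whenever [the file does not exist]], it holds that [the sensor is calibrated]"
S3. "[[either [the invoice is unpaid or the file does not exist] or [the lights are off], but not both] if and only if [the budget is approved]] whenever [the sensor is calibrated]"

S1: Parsed as ¬(¬L ↔ (M ↔ ¬G)) → (H → Q)

¬L = ¬F = T
¬G = ¬F = T
M ↔ ¬G = T ↔ T = T
¬L ↔ (M ↔ ¬G) = T ↔ T = T
¬(¬L ↔ (M ↔ ¬G)) = ¬T = F
H → Q = F → F = T
¬(¬L ↔ (M ↔ ¬G)) → (H → Q) = F → T = T
Thus S1 is true.

S2: In symbols: (¬Q → ((¬H ⊕ ¬G) ⊕ (L ⊕ ¬M))) → L

¬Q = ¬F = T
¬H = ¬F = T
¬G = ¬F = T
¬H ⊕ ¬G = T ⊕ T = F
¬M = ¬T = F
L ⊕ ¬M = F ⊕ F = F
(¬H ⊕ ¬G) ⊕ (L ⊕ ¬M) = F ⊕ F = F
¬Q → ((¬H ⊕ ¬G) ⊕ (L ⊕ ¬M)) = T → F = F
(¬Q → ((¬H ⊕ ¬G) ⊕ (L ⊕ ¬M))) → L = F → F = T
So S2 is true.

S3: This is L → (((¬G ∨ ¬Q) ⊕ ¬M) ↔ H).

¬G = ¬F = T
¬Q = ¬F = T
¬G ∨ ¬Q = T ∨ T = T
¬M = ¬T = F
(¬G ∨ ¬Q) ⊕ ¬M = T ⊕ F = T
((¬G ∨ ¬Q) ⊕ ¬M) ↔ H = T ↔ F = F
L → (((¬G ∨ ¬Q) ⊕ ¬M) ↔ H) = F → F = T
Thus S3 is true.

Count: 3.

3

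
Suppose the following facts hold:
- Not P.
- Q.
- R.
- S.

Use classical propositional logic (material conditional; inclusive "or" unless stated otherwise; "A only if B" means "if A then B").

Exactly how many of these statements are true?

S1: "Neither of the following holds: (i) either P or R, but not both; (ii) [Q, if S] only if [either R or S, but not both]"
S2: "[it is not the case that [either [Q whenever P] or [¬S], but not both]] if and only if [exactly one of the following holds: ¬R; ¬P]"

0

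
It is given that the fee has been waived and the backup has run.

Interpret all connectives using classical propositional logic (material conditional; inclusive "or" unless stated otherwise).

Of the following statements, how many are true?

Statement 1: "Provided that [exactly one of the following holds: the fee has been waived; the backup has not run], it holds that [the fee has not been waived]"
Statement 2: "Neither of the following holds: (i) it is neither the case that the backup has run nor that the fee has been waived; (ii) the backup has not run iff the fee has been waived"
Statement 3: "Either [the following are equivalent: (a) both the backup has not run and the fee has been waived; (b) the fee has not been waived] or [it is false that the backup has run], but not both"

2

Let P = "the fee has been waived" (T), R = "the backup has run" (T).

Statement 1: Parsed as (P xor ~R) -> ~P

~R = ~T = F
P xor ~R = T xor F = T
~P = ~T = F
(P xor ~R) -> ~P = T -> F = F
Thus Statement 1 is false.

Statement 2: This is (R nor P) nor (~R <-> P).

R nor P = T nor T = F
~R = ~T = F
~R <-> P = F <-> T = F
(R nor P) nor (~R <-> P) = F nor F = T
Hence Statement 2 is true.

Statement 3: Parsed as ((~R & P) <-> ~P) xor ~R

~R = ~T = F
~R & P = F & T = F
~P = ~T = F
(~R & P) <-> ~P = F <-> F = T
~R = ~T = F
((~R & P) <-> ~P) xor ~R = T xor F = T
So Statement 3 is true.

2 of the 3 statements are true (Statement 2, Statement 3).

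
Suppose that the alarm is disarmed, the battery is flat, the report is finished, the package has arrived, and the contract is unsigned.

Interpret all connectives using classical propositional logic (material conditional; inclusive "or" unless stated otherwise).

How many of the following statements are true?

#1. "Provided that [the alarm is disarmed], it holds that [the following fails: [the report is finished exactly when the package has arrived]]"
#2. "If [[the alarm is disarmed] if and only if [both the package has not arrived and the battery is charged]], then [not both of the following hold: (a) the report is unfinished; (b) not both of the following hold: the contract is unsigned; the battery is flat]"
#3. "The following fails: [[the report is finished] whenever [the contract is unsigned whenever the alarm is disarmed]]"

1

Let S = "the alarm is armed" (F), R = "the report is finished" (T), D = "the package has arrived" (T), V = "the battery is charged" (F), G = "the contract is signed" (F).

#1: Formalization: ¬S → ¬(R ↔ D)

¬S = ¬F = T
R ↔ D = T ↔ T = T
¬(R ↔ D) = ¬T = F
¬S → ¬(R ↔ D) = T → F = F
Thus #1 is false.

#2: This is (¬S ↔ (¬D ∧ V)) → (¬R ↑ (¬G ↑ ¬V)).

¬S = ¬F = T
¬D = ¬T = F
¬D ∧ V = F ∧ F = F
¬S ↔ (¬D ∧ V) = T ↔ F = F
¬R = ¬T = F
¬G = ¬F = T
¬V = ¬F = T
¬G ↑ ¬V = T ↑ T = F
¬R ↑ (¬G ↑ ¬V) = F ↑ F = T
(¬S ↔ (¬D ∧ V)) → (¬R ↑ (¬G ↑ ¬V)) = F → T = T
Thus #2 is true.

#3: This is ¬((¬S → ¬G) → R).

¬S = ¬F = T
¬G = ¬F = T
¬S → ¬G = T → T = T
(¬S → ¬G) → R = T → T = T
¬((¬S → ¬G) → R) = ¬T = F
Thus #3 is false.

Count: 1.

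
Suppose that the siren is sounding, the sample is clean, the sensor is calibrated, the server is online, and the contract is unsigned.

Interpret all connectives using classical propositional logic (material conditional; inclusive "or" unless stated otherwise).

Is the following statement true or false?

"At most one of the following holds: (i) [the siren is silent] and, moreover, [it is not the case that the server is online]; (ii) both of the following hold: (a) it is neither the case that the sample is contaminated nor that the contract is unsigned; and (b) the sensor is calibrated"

True

Let P = "the siren is sounding" (True), S = "the server is online" (True), Q = "the sample is contaminated" (False), U = "the contract is signed" (False), R = "the sensor is calibrated" (True).
This is (not P and not S) nand ((Q nor not U) and R).

not P = not True = False
not S = not True = False
not P and not S = False and False = False
not U = not False = True
Q nor not U = False nor True = False
(Q nor not U) and R = False and True = False
(not P and not S) nand ((Q nor not U) and R) = False nand False = True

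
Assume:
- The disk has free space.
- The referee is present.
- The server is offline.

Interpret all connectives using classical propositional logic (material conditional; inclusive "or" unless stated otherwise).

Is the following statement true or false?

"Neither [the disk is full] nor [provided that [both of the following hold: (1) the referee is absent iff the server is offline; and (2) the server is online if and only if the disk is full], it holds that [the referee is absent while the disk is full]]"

Let H = "the disk is full" (F), S = "the referee is present" (T), W = "the server is online" (F).
Parsed as H nor (((~S <-> ~W) & (W <-> H)) -> (~S & H))

~S = ~T = F
~W = ~F = T
~S <-> ~W = F <-> T = F
W <-> H = F <-> F = T
(~S <-> ~W) & (W <-> H) = F & T = F
~S = ~T = F
~S & H = F & F = F
((~S <-> ~W) & (W <-> H)) -> (~S & H) = F -> F = T
H nor (((~S <-> ~W) & (W <-> H)) -> (~S & H)) = F nor T = F

false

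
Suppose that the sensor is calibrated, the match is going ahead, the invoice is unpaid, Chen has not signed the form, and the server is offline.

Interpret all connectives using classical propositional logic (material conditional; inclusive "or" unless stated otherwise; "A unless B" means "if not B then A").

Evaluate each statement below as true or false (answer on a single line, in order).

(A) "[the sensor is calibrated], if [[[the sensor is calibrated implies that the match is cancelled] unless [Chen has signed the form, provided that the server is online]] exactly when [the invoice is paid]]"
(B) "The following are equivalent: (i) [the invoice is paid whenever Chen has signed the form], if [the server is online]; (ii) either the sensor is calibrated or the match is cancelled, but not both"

(A) True; (B) True

Let V = "the sensor is calibrated" (T), P = "the match is cancelled" (F), G = "the server is online" (F), M = "Chen has signed the form" (F), U = "the invoice is paid" (F).

(A): Formalization: (((V → P) ∨ (G → M)) ↔ U) → V

V → P = T → F = F
G → M = F → F = T
(V → P) ∨ (G → M) = F ∨ T = T
((V → P) ∨ (G → M)) ↔ U = T ↔ F = F
(((V → P) ∨ (G → M)) ↔ U) → V = F → T = T
Hence (A) is true.

(B): Parsed as (G → (M → U)) ↔ (V ⊕ P)

M → U = F → F = T
G → (M → U) = F → T = T
V ⊕ P = T ⊕ F = T
(G → (M → U)) ↔ (V ⊕ P) = T ↔ T = T
Thus (B) is true.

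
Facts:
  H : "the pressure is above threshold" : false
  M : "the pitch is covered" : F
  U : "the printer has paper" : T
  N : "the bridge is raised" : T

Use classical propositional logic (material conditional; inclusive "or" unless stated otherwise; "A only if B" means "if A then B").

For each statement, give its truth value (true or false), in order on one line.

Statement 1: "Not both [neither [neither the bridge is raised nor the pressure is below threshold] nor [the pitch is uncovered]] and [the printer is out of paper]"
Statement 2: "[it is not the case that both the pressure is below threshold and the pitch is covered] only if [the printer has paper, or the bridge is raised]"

Statement 1: In symbols: ((N nor not H) nor not M) nand not U

not H = not False = True
N nor not H = True nor True = False
not M = not False = True
(N nor not H) nor not M = False nor True = False
not U = not True = False
((N nor not H) nor not M) nand not U = False nand False = True
Thus Statement 1 is true.

Statement 2: In symbols: (not H nand M) -> (U or N)

not H = not False = True
not H nand M = True nand False = True
U or N = True or True = True
(not H nand M) -> (U or N) = True -> True = True
So Statement 2 is true.

Statement 1 T; Statement 2 T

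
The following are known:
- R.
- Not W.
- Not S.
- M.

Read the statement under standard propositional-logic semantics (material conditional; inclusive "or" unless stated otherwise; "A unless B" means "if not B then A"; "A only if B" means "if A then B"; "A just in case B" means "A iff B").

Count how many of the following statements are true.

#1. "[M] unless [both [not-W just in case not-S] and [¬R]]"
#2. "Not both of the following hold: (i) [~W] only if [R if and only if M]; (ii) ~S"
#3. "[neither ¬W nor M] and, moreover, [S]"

1

#1: In symbols: M or ((not W iff not S) and not R)

not W = not False = True
not S = not False = True
not W iff not S = True iff True = True
not R = not True = False
(not W iff not S) and not R = True and False = False
M or ((not W iff not S) and not R) = True or False = True
So #1 is true.

#2: In symbols: (not W -> (R iff M)) nand not S

not W = not False = True
R iff M = True iff True = True
not W -> (R iff M) = True -> True = True
not S = not False = True
(not W -> (R iff M)) nand not S = True nand True = False
Thus #2 is false.

#3: Parsed as (not W nor M) and S

not W = not False = True
not W nor M = True nor True = False
(not W nor M) and S = False and False = False
So #3 is false.

Count: 1.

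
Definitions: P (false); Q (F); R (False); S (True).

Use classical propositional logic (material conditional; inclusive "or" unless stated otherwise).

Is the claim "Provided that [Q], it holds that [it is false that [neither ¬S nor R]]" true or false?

true

Values: Q=F, S=T, R=F.
Parsed as Q → ¬(¬S ↓ R)

¬S = ¬T = F
¬S ↓ R = F ↓ F = T
¬(¬S ↓ R) = ¬T = F
Q → ¬(¬S ↓ R) = F → F = T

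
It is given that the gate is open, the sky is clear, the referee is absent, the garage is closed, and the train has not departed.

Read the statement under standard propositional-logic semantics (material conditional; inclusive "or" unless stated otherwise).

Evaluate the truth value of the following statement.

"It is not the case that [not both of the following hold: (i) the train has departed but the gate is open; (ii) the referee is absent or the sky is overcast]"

False

Let G = "the train has departed" (False), V = "the gate is open" (True), W = "the referee is present" (False), R = "the sky is overcast" (False).
In symbols: not ((G and V) nand (not W or R))

G and V = False and True = False
not W = not False = True
not W or R = True or False = True
(G and V) nand (not W or R) = False nand True = True
not ((G and V) nand (not W or R)) = not True = False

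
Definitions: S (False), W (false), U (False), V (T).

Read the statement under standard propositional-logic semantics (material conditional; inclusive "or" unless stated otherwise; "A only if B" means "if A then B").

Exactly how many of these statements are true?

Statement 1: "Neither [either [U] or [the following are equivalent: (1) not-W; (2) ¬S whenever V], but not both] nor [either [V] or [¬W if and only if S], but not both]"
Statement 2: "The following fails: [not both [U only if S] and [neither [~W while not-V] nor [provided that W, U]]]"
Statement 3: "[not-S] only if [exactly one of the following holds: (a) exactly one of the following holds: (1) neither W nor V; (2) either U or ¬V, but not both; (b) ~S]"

1

Statement 1: This is (U ⊕ (¬W ↔ (V → ¬S))) ↓ (V ⊕ (¬W ↔ S)).

¬W = ¬F = T
¬S = ¬F = T
V → ¬S = T → T = T
¬W ↔ (V → ¬S) = T ↔ T = T
U ⊕ (¬W ↔ (V → ¬S)) = F ⊕ T = T
¬W = ¬F = T
¬W ↔ S = T ↔ F = F
V ⊕ (¬W ↔ S) = T ⊕ F = T
(U ⊕ (¬W ↔ (V → ¬S))) ↓ (V ⊕ (¬W ↔ S)) = T ↓ T = F
Thus Statement 1 is false.

Statement 2: This is ¬((U → S) ↑ ((¬W ∧ ¬V) ↓ (W → U))).

U → S = F → F = T
¬W = ¬F = T
¬V = ¬T = F
¬W ∧ ¬V = T ∧ F = F
W → U = F → F = T
(¬W ∧ ¬V) ↓ (W → U) = F ↓ T = F
(U → S) ↑ ((¬W ∧ ¬V) ↓ (W → U)) = T ↑ F = T
¬((U → S) ↑ ((¬W ∧ ¬V) ↓ (W → U))) = ¬T = F
Hence Statement 2 is false.

Statement 3: Parsed as ¬S → (((W ↓ V) ⊕ (U ⊕ ¬V)) ⊕ ¬S)

¬S = ¬F = T
W ↓ V = F ↓ T = F
¬V = ¬T = F
U ⊕ ¬V = F ⊕ F = F
(W ↓ V) ⊕ (U ⊕ ¬V) = F ⊕ F = F
¬S = ¬F = T
((W ↓ V) ⊕ (U ⊕ ¬V)) ⊕ ¬S = F ⊕ T = T
¬S → (((W ↓ V) ⊕ (U ⊕ ¬V)) ⊕ ¬S) = T → T = T
Hence Statement 3 is true.

True statements: 1 (Statement 3).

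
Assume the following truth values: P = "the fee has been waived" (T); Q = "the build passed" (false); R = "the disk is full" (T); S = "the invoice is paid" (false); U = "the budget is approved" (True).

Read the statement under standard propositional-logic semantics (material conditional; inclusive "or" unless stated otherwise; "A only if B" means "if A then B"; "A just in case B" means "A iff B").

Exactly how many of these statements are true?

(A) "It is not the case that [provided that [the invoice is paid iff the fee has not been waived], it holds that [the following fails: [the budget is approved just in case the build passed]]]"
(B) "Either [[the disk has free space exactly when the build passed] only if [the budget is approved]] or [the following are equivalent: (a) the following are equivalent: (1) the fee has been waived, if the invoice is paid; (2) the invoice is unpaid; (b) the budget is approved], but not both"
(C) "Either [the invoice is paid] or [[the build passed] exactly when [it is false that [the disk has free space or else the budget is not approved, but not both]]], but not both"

0

(A): Parsed as ~((S <-> ~P) -> ~(U <-> Q))

~P = ~T = F
S <-> ~P = F <-> F = T
U <-> Q = T <-> F = F
~(U <-> Q) = ~F = T
(S <-> ~P) -> ~(U <-> Q) = T -> T = T
~((S <-> ~P) -> ~(U <-> Q)) = ~T = F
So (A) is false.

(B): In symbols: ((~R <-> Q) -> U) xor (((S -> P) <-> ~S) <-> U)

~R = ~T = F
~R <-> Q = F <-> F = T
(~R <-> Q) -> U = T -> T = T
S -> P = F -> T = T
~S = ~F = T
(S -> P) <-> ~S = T <-> T = T
((S -> P) <-> ~S) <-> U = T <-> T = T
((~R <-> Q) -> U) xor (((S -> P) <-> ~S) <-> U) = T xor T = F
Thus (B) is false.

(C): This is S xor (Q <-> ~(~R xor ~U)).

~R = ~T = F
~U = ~T = F
~R xor ~U = F xor F = F
~(~R xor ~U) = ~F = T
Q <-> ~(~R xor ~U) = F <-> T = F
S xor (Q <-> ~(~R xor ~U)) = F xor F = F
Hence (C) is false.

Count: 0.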